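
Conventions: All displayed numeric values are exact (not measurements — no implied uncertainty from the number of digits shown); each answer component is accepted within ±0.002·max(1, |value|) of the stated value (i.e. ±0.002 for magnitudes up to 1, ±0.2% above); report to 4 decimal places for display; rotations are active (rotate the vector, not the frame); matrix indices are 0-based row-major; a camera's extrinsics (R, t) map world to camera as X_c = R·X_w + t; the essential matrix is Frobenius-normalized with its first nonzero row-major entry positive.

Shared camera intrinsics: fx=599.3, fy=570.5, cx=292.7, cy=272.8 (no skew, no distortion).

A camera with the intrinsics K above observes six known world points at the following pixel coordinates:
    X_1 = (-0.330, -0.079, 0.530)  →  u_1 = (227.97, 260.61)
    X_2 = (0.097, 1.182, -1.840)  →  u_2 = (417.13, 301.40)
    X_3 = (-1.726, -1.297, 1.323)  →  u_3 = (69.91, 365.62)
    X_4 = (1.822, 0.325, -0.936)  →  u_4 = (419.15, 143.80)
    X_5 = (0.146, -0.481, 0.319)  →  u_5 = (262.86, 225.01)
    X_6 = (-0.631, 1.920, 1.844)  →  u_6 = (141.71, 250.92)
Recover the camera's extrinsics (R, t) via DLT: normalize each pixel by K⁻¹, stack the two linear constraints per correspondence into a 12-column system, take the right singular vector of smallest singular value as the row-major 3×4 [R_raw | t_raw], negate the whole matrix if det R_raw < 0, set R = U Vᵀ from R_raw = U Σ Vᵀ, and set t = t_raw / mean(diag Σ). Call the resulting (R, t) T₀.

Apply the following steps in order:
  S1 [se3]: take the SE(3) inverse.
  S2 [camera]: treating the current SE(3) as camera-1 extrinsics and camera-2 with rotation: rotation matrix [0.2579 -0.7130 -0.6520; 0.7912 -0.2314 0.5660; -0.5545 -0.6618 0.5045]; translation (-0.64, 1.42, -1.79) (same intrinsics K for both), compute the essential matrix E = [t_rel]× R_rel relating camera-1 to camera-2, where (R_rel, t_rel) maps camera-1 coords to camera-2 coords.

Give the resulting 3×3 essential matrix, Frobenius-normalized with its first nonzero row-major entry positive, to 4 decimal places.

matrix = [0.1219 0.1707 0.4873; 0.3193 0.1277 0.3583; -0.6190 0.0926 0.2832]

source (pnp_recover): camera pose = R=[0.3779 -0.0415 -0.9249; -0.9253 0.0179 -0.3788; 0.0323 0.9990 -0.0316], t=(-0.0800, -0.2400, 6.5094)
after S1 (invert_se3): R=[0.3779 -0.9253 0.0323; -0.0415 0.0179 0.9990; -0.9249 -0.3788 -0.0316], t=(-0.4019, -6.5018, 0.0408)
after S2 (essential): [0.1219 0.1707 0.4873; 0.3193 0.1277 0.3583; -0.6190 0.0926 0.2832]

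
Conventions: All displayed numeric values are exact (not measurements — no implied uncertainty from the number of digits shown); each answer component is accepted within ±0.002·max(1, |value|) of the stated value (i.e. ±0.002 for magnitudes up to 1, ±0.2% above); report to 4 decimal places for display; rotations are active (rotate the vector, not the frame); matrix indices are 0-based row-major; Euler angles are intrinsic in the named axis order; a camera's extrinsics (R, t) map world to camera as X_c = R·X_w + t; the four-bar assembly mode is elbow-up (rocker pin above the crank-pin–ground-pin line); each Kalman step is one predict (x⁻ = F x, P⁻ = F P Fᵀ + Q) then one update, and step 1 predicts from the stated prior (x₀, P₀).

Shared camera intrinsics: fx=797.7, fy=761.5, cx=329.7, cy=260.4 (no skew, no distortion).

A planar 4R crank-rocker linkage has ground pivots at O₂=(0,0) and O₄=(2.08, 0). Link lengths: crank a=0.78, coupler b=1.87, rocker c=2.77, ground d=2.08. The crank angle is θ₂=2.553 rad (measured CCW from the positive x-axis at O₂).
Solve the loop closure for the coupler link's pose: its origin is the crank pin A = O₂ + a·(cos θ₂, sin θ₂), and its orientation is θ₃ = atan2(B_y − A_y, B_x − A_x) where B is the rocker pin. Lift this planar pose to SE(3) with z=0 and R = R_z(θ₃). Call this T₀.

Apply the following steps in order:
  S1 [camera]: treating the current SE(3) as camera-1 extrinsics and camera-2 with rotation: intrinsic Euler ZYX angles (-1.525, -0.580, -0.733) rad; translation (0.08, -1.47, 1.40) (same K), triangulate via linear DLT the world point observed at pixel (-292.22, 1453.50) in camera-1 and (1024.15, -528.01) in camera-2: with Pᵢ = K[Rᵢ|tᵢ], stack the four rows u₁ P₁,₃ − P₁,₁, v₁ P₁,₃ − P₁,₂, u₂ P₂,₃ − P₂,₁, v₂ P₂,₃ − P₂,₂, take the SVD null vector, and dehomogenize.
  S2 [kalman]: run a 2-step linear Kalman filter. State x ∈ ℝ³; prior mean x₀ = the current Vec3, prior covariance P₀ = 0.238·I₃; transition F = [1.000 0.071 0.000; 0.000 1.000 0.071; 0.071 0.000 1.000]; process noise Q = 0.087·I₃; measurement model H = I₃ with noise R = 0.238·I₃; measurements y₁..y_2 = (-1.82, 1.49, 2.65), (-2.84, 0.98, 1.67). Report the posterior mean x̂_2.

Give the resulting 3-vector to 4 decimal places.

result = (-1.5595, 1.2394, 1.8505)

source (fourbar_fk): coupler pose = R=[0.4782 -0.8783 0.0000; 0.8783 0.4782 0.0000; 0.0000 0.0000 1.0000], t=(-0.6487, 0.4330, 0.0000)
after S1 (triangulate): (1.3609, 1.2685, 1.4264)
after S2 (kf_track): (-1.5595, 1.2394, 1.8505)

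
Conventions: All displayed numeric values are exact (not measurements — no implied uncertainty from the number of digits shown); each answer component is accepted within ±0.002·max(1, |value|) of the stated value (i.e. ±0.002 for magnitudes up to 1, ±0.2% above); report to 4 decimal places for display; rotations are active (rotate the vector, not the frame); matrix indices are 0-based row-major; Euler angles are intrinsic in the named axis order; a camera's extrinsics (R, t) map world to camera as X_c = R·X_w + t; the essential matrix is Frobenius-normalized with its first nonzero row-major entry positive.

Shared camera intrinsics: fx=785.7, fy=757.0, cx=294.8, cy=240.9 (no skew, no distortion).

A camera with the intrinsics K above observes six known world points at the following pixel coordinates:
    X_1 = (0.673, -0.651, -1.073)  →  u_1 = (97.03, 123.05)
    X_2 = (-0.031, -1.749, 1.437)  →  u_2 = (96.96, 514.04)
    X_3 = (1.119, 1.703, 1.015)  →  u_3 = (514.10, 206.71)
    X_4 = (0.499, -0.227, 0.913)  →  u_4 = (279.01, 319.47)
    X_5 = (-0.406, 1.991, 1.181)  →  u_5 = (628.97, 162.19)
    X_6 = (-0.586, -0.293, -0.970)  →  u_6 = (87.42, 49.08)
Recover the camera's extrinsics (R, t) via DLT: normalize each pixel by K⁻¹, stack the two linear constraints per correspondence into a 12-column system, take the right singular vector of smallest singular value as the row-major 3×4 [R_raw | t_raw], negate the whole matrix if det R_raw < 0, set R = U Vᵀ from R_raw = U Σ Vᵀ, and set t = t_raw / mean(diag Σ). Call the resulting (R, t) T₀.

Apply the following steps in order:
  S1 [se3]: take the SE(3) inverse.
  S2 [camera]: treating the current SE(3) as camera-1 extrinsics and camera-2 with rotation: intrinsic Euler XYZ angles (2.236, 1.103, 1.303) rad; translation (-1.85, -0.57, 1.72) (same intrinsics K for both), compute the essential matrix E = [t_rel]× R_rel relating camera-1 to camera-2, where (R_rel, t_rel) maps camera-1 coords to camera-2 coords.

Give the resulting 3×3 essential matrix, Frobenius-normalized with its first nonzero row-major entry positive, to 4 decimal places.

source (pnp_recover): camera pose = R=[0.0775 0.8606 0.5033; 0.1204 -0.5092 0.8522; 0.9897 -0.0054 -0.1431], t=(-0.4100, -0.4000, 4.9701)
after S1 (invert_se3): R=[0.0775 0.1204 0.9897; 0.8606 -0.5092 -0.0054; 0.5033 0.8522 -0.1431], t=(-4.8389, 0.1762, 1.2585)
after S2 (essential): [0.1065 -0.3750 -0.0690; 0.1604 -0.5468 -0.1378; 0.0485 0.1717 -0.6839]

matrix = [0.1065 -0.3750 -0.0690; 0.1604 -0.5468 -0.1378; 0.0485 0.1717 -0.6839]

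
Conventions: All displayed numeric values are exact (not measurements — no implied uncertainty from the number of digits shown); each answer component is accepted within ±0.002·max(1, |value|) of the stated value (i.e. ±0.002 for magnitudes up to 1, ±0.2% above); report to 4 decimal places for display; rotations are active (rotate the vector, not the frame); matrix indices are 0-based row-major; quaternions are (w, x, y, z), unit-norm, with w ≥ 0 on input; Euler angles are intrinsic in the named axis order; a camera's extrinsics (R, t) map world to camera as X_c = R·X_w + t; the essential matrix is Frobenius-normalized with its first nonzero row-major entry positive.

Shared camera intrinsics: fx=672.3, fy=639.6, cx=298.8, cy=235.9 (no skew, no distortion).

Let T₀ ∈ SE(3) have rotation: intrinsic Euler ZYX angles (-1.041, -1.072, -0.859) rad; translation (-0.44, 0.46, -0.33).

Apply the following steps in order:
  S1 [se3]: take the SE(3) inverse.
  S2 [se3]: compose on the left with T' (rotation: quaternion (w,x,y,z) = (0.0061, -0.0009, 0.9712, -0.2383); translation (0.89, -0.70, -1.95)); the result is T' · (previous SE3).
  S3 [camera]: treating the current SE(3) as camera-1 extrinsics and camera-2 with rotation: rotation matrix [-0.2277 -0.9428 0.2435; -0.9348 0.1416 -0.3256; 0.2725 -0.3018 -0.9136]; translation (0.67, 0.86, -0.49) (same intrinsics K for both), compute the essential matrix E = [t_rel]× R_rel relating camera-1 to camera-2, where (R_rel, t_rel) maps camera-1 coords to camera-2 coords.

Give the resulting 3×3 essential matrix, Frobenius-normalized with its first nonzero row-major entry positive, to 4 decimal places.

after S1 (invert_se3): R=[0.2417 -0.4128 0.8782; 0.8997 -0.2437 -0.3622; 0.3635 0.8776 0.3125], t=(0.5860, 0.3884, -0.1406)
after S2 (compose_se3): R=[-0.2362 0.4232 -0.8747; 0.6281 -0.6203 -0.4698; -0.7414 -0.6604 -0.1193], t=(0.3027, -0.2933, -2.0118)
after S3 (essential): [0.2838 0.3021 0.0781; -0.3151 -0.4642 -0.1004; 0.5546 -0.4333 0.0434]

matrix = [0.2838 0.3021 0.0781; -0.3151 -0.4642 -0.1004; 0.5546 -0.4333 0.0434]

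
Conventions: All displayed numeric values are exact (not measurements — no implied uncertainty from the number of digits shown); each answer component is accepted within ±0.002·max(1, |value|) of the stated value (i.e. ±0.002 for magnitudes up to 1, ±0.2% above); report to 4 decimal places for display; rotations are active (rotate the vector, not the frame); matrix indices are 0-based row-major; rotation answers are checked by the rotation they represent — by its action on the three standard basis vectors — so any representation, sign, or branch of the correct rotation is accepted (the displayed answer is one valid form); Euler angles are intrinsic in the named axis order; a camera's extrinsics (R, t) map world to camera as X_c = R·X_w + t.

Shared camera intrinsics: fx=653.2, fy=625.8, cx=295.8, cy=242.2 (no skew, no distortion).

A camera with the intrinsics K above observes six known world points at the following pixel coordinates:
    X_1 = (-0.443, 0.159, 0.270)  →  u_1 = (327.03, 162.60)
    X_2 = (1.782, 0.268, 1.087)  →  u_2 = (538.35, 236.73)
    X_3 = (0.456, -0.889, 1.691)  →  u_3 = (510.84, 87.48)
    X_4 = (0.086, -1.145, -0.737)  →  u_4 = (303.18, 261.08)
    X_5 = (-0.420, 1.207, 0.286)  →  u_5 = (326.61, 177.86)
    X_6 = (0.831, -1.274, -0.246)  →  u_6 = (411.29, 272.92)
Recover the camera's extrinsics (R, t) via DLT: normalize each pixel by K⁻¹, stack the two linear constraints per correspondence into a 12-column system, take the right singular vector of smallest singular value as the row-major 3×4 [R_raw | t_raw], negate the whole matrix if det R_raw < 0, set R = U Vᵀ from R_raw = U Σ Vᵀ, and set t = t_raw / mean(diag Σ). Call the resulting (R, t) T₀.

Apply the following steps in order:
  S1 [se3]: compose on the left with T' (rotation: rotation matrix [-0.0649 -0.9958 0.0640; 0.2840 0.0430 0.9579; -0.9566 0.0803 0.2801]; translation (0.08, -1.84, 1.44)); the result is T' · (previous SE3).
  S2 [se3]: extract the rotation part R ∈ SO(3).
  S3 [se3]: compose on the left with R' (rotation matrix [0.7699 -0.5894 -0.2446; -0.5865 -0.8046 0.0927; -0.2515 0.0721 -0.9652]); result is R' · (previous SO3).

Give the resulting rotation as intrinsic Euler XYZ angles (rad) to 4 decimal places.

rotation (euler_xyz) = (0.9222, 0.6593, 2.2255)

source (pnp_recover): camera pose = R=[0.7645 0.0163 0.6444; 0.6429 0.0546 -0.7640; -0.0476 0.9984 0.0313], t=(0.4900, -0.3900, 6.6698)
after S1 (compose_se3): R=[-0.6929 0.0084 0.7210; 0.1992 0.9633 0.1802; -0.6930 0.2684 -0.6691], t=(0.8632, 4.6711, 2.8079)
after S2 (rot_of_se3): [-0.6929 0.0084 0.7210; 0.1992 0.9633 0.1802; -0.6930 0.2684 -0.6691]
after S3 (compose_so3): [-0.4813 -0.6270 0.6126; 0.1819 -0.7551 -0.6299; 0.8575 -0.1918 0.4775]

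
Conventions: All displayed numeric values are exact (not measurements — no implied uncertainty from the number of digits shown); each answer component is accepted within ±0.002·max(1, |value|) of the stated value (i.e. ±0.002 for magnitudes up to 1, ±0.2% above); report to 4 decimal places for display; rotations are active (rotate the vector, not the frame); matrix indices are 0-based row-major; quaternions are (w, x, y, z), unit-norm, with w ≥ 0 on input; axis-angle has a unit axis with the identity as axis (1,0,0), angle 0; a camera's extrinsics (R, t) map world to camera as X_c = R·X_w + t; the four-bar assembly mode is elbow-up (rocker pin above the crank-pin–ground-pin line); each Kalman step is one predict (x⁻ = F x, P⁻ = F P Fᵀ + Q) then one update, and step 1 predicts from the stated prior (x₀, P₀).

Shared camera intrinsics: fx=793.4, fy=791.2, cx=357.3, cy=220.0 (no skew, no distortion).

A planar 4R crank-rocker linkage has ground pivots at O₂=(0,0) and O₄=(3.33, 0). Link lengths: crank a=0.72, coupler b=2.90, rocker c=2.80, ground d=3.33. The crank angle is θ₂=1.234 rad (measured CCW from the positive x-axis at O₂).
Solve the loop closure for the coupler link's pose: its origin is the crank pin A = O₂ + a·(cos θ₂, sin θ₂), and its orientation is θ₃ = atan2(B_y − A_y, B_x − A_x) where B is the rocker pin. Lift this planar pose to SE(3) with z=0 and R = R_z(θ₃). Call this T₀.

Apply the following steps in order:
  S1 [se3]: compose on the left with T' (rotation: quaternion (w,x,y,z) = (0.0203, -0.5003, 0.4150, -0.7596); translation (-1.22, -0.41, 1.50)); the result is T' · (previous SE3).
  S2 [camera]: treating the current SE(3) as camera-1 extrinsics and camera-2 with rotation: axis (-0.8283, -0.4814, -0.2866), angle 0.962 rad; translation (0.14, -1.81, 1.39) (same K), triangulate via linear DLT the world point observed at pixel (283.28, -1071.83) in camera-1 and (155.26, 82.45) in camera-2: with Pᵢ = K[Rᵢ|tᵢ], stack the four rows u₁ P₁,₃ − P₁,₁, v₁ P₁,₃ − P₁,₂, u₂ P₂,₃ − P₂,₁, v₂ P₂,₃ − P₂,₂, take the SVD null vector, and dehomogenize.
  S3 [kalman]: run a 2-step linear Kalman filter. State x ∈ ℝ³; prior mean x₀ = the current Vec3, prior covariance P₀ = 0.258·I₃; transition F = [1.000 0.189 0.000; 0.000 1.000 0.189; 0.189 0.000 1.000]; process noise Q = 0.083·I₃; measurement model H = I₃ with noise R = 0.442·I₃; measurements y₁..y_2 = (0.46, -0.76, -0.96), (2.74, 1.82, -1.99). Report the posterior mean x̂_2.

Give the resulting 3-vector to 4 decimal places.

result = (0.9811, 0.7760, -0.3357)

source (fourbar_fk): coupler pose = R=[0.7388 -0.6740 0.0000; 0.6740 0.7388 0.0000; 0.0000 0.0000 1.0000], t=(0.2379, 0.6795, 0.0000)
after S1 (compose_se3): R=[-0.6274 0.0520 0.7770; -0.7708 -0.1830 -0.6102; 0.1105 -0.9817 0.1549], t=(-1.5999, -0.9610, 1.2346)
after S2 (triangulate): (-0.3713, 0.3920, 1.6061)
after S3 (kf_track): (0.9811, 0.7760, -0.3357)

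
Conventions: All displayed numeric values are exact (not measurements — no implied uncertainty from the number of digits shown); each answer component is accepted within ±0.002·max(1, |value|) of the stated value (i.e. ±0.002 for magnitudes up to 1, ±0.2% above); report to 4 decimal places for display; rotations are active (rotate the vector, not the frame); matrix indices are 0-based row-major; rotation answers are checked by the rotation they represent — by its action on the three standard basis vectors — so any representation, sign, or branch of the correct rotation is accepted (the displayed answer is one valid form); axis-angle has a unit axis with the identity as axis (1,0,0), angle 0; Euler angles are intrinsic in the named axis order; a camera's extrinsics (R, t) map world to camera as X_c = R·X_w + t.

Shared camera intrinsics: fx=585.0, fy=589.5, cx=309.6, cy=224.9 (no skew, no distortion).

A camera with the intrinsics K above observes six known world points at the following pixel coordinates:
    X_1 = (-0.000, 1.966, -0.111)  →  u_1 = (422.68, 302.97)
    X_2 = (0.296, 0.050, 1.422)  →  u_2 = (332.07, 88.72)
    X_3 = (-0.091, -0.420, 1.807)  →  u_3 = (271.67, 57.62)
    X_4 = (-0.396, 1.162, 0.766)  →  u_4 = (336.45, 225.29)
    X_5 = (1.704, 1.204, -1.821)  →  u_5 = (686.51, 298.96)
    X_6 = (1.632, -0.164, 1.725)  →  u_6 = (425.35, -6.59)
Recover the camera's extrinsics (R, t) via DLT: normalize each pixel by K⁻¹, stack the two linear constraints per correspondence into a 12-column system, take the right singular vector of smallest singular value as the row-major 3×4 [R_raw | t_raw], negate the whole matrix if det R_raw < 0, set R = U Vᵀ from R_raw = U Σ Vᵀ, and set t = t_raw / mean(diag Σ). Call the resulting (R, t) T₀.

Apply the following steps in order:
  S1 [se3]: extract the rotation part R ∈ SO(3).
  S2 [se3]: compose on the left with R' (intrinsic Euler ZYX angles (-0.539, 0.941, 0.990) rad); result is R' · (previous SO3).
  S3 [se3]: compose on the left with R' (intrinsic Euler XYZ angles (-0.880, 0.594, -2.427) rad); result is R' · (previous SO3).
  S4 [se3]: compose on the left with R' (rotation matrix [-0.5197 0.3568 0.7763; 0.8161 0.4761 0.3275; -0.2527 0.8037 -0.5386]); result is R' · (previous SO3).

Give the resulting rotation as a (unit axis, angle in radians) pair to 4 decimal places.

rotation (axis_angle) = ((0.0960, -0.2559, -0.9619), 1.8490)

source (pnp_recover): camera pose = R=[0.8612 0.4327 -0.2667; -0.4991 0.6201 -0.6053; -0.0966 0.6544 0.7500], t=(0.3394, -0.4497, 5.1072)
after S1 (rot_of_se3): [0.8612 0.4327 -0.2667; -0.4991 0.6201 -0.6053; -0.0966 0.6544 0.7500]
after S2 (compose_so3): [0.0100 0.7212 -0.6927; -0.2310 -0.6723 -0.7033; -0.9729 0.1671 0.1598]
after S3 (compose_so3): [-0.6763 -0.7230 0.1411; -0.4458 0.5542 0.7029; -0.5864 0.4124 -0.6971]
after S4 (compose_so3): [-0.2629 0.8936 -0.3637; -0.9562 -0.1911 0.2215; 0.1284 0.4060 0.9048]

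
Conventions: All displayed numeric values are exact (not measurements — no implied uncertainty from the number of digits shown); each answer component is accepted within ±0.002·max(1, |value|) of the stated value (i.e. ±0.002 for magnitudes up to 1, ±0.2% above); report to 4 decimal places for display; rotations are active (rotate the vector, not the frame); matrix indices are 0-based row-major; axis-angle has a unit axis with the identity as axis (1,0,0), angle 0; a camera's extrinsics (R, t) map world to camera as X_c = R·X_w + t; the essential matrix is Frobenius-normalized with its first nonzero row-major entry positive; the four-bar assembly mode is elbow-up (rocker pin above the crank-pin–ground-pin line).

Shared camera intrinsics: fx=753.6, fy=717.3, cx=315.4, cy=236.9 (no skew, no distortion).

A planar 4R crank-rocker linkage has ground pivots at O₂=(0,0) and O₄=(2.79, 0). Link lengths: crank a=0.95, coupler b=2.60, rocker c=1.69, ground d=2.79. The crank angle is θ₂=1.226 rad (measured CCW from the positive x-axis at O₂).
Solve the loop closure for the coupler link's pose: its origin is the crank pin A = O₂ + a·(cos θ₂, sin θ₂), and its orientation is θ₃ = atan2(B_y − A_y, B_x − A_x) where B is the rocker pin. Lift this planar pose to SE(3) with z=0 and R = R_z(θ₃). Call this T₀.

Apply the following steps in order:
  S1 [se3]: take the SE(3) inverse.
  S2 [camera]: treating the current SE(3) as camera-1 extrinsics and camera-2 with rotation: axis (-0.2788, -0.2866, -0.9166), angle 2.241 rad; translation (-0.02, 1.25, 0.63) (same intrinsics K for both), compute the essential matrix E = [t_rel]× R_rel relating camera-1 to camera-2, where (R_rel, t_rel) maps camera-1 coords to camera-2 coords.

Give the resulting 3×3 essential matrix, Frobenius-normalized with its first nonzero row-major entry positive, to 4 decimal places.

matrix = [0.6086 0.1550 -0.1037; -0.3219 0.5199 -0.1252; -0.1483 -0.4061 0.1355]

source (fourbar_fk): coupler pose = R=[0.9520 -0.3061 0.0000; 0.3061 0.9520 0.0000; 0.0000 0.0000 1.0000], t=(0.3211, 0.8941, 0.0000)
after S1 (invert_se3): R=[0.9520 0.3061 0.0000; -0.3061 0.9520 0.0000; 0.0000 0.0000 1.0000], t=(-0.5794, -0.7529, 0.0000)
after S2 (essential): [0.6086 0.1550 -0.1037; -0.3219 0.5199 -0.1252; -0.1483 -0.4061 0.1355]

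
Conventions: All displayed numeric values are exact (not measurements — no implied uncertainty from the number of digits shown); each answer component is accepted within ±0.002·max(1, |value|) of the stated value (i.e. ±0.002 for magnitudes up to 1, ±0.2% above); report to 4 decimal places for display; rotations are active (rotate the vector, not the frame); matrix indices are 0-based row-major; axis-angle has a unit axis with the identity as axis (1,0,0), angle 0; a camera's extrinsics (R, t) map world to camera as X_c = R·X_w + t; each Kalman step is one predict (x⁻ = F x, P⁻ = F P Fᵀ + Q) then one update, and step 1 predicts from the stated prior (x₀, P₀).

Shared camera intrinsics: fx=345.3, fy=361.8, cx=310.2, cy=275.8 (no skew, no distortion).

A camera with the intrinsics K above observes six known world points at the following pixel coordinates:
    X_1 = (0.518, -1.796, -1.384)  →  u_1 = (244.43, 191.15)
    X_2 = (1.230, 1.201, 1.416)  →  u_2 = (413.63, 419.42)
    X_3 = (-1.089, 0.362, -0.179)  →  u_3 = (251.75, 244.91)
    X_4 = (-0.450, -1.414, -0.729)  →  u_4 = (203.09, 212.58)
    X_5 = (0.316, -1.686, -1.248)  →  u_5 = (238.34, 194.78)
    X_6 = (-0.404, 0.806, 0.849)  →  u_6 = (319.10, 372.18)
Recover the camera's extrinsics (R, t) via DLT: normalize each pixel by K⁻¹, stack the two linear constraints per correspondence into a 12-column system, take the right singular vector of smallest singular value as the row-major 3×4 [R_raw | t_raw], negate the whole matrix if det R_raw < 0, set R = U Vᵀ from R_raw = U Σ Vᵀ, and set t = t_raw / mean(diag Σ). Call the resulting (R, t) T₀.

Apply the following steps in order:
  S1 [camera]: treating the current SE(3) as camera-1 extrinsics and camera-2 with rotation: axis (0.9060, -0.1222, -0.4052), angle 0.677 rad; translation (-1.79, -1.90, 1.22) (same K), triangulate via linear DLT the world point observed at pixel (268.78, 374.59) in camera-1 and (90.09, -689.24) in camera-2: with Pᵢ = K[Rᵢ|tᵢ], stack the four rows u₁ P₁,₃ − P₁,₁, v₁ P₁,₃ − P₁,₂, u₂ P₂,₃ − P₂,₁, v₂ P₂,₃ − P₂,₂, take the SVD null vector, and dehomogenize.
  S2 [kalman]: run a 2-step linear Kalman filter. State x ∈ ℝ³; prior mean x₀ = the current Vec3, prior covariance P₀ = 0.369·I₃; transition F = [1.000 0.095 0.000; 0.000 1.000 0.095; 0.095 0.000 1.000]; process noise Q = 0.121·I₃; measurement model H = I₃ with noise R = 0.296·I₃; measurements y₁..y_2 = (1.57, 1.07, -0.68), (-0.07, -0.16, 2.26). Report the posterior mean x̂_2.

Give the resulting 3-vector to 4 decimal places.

result = (0.7130, 0.0046, 1.3010)

source (pnp_recover): camera pose = R=[0.5961 0.7901 -0.1429; 0.1494 0.0658 0.9866; 0.7889 -0.6095 -0.0788], t=(-0.1900, 0.0500, 4.1789)
after S1 (triangulate): (1.3970, -1.4591, 1.5099)
after S2 (kf_track): (0.7130, 0.0046, 1.3010)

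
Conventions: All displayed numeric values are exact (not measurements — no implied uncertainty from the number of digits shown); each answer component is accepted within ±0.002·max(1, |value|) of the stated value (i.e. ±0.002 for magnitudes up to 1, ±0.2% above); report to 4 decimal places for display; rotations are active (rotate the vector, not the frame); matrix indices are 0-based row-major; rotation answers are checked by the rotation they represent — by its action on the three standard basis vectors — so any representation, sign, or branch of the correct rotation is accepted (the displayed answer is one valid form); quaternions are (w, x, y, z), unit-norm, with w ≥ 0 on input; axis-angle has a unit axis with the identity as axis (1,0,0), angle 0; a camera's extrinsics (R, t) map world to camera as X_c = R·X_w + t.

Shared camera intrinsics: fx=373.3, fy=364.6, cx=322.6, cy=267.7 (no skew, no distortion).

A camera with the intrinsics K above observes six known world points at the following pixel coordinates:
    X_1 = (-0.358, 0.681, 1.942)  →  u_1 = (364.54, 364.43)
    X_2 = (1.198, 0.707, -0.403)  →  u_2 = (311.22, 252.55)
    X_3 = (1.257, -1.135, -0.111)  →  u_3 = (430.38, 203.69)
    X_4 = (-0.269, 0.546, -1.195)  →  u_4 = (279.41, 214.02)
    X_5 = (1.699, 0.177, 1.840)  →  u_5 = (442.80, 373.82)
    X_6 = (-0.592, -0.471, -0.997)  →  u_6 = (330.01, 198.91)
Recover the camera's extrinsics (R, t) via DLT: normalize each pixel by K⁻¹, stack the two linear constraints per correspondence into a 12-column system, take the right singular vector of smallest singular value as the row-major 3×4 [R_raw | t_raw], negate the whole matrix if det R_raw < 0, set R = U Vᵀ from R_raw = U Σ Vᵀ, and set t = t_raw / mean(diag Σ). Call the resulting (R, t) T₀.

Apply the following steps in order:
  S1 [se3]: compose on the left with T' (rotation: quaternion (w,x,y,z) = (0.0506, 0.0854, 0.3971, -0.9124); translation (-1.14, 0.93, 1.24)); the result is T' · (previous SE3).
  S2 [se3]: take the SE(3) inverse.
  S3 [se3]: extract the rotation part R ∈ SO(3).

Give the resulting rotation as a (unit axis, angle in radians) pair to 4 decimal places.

rotation (axis_angle) = ((-0.6662, -0.6248, 0.4072), 2.8993)

source (pnp_recover): camera pose = R=[0.2106 -0.8281 0.5196; -0.0163 0.5284 0.8488; -0.9774 -0.1872 0.0978], t=(0.3900, -0.2200, 6.3499)
after S1 (compose_se3): R=[-0.0960 0.9180 -0.3847; 0.7226 -0.2015 -0.6612; -0.6845 -0.3415 -0.6441], t=(-2.2919, -3.5862, 5.5758)
after S2 (invert_se3): R=[-0.0960 0.7226 -0.6845; 0.9180 -0.2015 -0.3415; -0.3847 -0.6612 -0.6441], t=(6.1883, 3.2853, 0.3383)
after S3 (rot_of_se3): [-0.0960 0.7226 -0.6845; 0.9180 -0.2015 -0.3415; -0.3847 -0.6612 -0.6441]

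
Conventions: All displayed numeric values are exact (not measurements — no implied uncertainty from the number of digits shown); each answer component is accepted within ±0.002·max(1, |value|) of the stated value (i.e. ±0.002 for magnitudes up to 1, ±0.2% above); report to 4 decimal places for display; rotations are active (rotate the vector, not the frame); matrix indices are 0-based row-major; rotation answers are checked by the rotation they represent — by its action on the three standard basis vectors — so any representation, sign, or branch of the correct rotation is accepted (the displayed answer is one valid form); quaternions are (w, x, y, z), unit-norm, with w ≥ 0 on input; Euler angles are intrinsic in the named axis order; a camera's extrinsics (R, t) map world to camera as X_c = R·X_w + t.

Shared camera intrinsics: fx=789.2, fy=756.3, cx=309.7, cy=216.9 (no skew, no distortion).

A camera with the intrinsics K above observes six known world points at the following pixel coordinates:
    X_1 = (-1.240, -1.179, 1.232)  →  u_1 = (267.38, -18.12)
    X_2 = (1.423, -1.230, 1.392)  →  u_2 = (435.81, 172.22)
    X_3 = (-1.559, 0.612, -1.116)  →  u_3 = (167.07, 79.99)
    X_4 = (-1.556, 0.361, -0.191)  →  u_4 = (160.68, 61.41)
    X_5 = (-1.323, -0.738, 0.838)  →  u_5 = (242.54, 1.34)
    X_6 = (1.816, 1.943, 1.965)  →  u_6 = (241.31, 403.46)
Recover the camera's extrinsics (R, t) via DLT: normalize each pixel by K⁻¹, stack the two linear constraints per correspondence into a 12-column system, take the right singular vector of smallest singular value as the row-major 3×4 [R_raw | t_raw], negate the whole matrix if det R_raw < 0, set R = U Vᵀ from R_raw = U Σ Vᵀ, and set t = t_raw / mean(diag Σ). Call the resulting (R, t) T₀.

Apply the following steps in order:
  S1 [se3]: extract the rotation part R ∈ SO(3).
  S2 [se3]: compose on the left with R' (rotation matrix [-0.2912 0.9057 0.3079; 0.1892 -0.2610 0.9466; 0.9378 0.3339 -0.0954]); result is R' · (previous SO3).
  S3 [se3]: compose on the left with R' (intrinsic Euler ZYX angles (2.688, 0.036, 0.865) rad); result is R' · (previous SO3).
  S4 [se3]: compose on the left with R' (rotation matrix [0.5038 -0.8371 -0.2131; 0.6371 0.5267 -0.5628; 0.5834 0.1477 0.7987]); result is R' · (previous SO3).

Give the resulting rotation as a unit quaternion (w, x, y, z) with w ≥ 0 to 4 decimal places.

rotation (quat) = (0.1021, 0.2760, -0.7451, 0.5985)

source (pnp_recover): camera pose = R=[0.6478 -0.6490 -0.3990; 0.6652 0.7371 -0.1190; 0.3714 -0.1883 0.9092], t=(0.1500, -0.3600, 6.1996)
after S1 (rot_of_se3): [0.6478 -0.6490 -0.3990; 0.6652 0.7371 -0.1190; 0.3714 -0.1883 0.9092]
after S2 (compose_so3): [0.5282 0.7986 0.2883; 0.3005 -0.4935 0.8162; 0.7941 -0.3445 -0.5007]
after S3 (compose_so3): [-0.3191 -0.6727 -0.6676; 0.6111 0.3923 -0.6875; 0.7243 -0.6274 0.2859]
after S4 (compose_so3): [-0.8268 -0.5336 0.1782; -0.2891 0.1312 -0.9483; 0.4826 -0.8355 -0.2627]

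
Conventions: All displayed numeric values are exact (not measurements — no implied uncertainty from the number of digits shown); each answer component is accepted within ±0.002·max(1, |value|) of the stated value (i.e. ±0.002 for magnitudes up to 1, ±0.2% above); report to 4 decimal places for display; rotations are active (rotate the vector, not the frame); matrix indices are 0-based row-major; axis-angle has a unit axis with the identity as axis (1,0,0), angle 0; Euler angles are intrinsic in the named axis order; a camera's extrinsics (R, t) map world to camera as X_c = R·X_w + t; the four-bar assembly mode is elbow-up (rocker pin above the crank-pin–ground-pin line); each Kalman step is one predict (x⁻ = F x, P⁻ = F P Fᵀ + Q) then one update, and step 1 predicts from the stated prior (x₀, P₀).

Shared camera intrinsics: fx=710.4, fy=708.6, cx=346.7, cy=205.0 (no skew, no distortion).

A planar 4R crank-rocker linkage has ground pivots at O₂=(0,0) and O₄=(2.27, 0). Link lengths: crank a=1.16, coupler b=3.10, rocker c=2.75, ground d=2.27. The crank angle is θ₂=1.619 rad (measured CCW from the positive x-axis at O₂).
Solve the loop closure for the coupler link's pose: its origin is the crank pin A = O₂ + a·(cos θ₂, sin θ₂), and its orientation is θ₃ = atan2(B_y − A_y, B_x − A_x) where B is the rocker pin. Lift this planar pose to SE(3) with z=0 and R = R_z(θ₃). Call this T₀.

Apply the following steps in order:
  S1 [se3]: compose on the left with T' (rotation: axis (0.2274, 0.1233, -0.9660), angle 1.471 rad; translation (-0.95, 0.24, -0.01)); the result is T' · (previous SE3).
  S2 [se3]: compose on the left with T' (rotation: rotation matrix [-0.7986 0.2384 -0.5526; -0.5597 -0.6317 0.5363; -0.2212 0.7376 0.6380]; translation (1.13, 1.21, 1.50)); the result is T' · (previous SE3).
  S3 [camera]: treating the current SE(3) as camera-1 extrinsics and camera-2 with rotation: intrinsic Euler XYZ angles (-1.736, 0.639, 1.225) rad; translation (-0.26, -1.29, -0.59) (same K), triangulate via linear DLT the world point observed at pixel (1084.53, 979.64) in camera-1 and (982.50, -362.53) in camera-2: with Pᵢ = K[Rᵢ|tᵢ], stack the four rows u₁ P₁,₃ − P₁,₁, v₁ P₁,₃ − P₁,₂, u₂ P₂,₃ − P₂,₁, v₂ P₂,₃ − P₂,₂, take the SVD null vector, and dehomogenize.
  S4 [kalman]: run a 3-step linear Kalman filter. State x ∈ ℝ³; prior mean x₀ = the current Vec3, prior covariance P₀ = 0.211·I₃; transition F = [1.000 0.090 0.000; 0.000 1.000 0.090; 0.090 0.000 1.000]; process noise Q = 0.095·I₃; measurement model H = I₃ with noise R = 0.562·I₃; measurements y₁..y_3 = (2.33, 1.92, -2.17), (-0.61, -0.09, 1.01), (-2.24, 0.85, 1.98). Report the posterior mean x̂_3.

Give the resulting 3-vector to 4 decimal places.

result = (-0.9438, 0.0549, 0.7546)

source (fourbar_fk): coupler pose = R=[0.8624 -0.5062 0.0000; 0.5062 0.8624 0.0000; 0.0000 0.0000 1.0000], t=(-0.0559, 1.1587, 0.0000)
after S1 (compose_se3): R=[0.6254 0.7767 -0.0751; -0.7498 0.5715 -0.3335; -0.2161 0.2649 0.9398], t=(0.1847, 0.4236, 0.1458)
after S2 (compose_se3): R=[-0.5588 -0.6304 -0.5388; 0.0077 -0.6537 0.7567; -0.8293 0.4187 0.3702], t=(1.0029, 0.9172, 1.8646)
after S3 (triangulate): (-1.4390, -1.9497, 0.7667)
after S4 (kf_track): (-0.9438, 0.0549, 0.7546)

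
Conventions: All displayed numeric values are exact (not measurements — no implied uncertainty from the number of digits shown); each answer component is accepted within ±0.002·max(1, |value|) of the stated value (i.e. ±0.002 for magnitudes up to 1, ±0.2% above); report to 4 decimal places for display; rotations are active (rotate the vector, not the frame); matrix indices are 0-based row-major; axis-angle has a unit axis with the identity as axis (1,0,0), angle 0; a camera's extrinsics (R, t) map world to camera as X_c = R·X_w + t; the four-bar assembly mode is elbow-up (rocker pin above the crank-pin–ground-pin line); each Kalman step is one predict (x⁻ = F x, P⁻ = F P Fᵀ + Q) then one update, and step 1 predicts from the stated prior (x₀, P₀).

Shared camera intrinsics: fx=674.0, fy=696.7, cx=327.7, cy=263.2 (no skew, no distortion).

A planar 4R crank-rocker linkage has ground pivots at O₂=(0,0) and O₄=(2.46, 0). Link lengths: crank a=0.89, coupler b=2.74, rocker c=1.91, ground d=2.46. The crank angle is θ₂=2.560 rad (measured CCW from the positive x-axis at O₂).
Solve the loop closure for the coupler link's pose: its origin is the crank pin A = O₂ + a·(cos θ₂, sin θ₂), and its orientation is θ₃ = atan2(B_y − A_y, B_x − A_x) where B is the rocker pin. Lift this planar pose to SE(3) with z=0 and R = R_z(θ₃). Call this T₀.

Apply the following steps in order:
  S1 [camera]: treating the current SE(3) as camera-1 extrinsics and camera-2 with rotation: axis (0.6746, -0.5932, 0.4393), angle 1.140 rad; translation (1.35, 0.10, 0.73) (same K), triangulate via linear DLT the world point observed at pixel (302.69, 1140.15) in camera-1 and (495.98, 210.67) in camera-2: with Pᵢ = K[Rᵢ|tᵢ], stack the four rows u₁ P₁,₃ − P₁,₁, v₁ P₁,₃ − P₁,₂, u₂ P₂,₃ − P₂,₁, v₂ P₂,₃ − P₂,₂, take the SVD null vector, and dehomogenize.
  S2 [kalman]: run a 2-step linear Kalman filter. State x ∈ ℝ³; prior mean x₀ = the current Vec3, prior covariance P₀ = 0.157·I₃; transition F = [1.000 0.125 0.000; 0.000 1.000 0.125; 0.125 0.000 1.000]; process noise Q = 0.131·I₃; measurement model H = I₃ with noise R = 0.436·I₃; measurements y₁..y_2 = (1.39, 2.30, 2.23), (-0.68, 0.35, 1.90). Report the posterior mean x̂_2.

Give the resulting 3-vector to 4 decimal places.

result = (0.7046, 1.3163, 2.0415)

source (fourbar_fk): coupler pose = R=[0.8882 -0.4595 0.0000; 0.4595 0.8882 0.0000; 0.0000 0.0000 1.0000], t=(-0.7437, 0.4889, 0.0000)
after S1 (triangulate): (1.4374, 1.3083, 1.8363)
after S2 (kf_track): (0.7046, 1.3163, 2.0415)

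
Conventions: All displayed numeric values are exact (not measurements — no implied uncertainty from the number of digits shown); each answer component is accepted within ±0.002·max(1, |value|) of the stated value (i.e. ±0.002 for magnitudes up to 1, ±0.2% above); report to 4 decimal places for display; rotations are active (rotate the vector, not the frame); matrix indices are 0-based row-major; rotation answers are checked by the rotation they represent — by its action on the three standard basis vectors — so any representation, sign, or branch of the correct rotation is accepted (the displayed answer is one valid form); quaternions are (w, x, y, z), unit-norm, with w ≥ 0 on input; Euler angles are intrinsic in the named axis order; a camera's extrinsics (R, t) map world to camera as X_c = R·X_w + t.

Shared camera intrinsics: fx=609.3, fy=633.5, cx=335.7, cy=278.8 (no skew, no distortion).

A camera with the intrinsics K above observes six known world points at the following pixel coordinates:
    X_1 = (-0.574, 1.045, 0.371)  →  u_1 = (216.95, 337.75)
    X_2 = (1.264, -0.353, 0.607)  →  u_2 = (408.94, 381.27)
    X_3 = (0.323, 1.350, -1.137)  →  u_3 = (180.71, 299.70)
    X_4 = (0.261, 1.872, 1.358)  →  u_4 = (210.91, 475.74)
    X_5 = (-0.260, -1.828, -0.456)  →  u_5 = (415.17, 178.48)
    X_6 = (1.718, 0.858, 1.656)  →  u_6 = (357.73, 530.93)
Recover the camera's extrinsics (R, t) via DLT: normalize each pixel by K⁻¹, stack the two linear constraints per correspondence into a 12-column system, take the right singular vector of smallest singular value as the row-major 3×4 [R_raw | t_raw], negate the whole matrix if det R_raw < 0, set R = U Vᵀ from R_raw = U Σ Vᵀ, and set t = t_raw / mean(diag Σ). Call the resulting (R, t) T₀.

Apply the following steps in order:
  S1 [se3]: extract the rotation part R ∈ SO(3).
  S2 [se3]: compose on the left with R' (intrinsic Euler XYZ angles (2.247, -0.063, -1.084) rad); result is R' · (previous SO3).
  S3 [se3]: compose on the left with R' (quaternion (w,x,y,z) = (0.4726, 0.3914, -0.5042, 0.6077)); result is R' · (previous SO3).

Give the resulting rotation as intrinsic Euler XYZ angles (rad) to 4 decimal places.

rotation (euler_xyz) = (-0.5401, 0.5164, -2.7702)

source (pnp_recover): camera pose = R=[0.5602 -0.8117 0.1653; 0.4952 0.4882 0.7187; -0.6640 -0.3207 0.6754], t=(-0.3000, 0.1800, 6.9299)
after S1 (rot_of_se3): [0.5602 -0.8117 0.1653; 0.4952 0.4882 0.7187; -0.6640 -0.3207 0.6754]
after S2 (compose_so3): [0.7402 0.0718 0.6686; 0.6474 -0.3448 -0.6797; 0.1817 0.9359 -0.3017]
after S3 (compose_so3): [-0.8103 0.3155 0.4938; -0.0746 -0.8913 0.4472; 0.5812 0.3255 0.7458]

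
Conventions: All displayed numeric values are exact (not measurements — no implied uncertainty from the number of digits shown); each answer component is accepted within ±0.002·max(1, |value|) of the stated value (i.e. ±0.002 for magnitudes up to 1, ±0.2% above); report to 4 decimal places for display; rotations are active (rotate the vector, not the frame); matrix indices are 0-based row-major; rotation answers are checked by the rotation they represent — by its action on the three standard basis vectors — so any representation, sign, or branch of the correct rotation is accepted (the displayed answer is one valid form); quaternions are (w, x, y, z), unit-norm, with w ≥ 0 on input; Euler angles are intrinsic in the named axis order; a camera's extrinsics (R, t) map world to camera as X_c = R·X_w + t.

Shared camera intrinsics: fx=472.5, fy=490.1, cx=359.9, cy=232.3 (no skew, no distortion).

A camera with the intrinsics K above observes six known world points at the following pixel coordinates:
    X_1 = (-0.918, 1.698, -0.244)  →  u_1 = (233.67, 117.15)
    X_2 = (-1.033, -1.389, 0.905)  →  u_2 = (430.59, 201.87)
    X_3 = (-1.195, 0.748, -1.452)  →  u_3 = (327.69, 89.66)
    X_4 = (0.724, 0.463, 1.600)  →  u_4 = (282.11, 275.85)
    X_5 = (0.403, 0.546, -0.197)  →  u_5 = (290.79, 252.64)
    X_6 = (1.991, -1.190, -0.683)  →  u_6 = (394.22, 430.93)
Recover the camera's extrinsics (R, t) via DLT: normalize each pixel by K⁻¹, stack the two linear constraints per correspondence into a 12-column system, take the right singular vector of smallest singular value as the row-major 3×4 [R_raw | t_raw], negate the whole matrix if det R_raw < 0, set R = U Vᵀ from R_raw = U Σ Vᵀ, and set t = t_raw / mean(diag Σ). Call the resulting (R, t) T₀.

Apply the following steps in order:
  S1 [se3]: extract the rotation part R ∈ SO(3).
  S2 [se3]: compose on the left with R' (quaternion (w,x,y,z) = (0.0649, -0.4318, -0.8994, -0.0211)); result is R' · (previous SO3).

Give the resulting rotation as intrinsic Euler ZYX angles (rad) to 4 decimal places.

rotation (euler_zyx) = (0.3711, -0.0609, 3.0799)

source (pnp_recover): camera pose = R=[-0.2871 -0.9344 -0.2107; 0.9506 -0.3050 0.0574; -0.1179 -0.1838 0.9759], t=(-0.2800, 0.0400, 6.2500)
after S1 (rot_of_se3): [-0.2871 -0.9344 -0.2107; 0.9506 -0.3050 0.0574; -0.1179 -0.1838 0.9759]
after S2 (compose_so3): [0.9302 0.3585 0.0790; 0.3620 -0.9315 -0.0354; 0.0609 0.0615 -0.9962]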